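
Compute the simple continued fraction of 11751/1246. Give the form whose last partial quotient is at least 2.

[9; 2, 3, 8, 5, 4]

11751 = 9×1246 + 537
1246 = 2×537 + 172
537 = 3×172 + 21
172 = 8×21 + 4
21 = 5×4 + 1
4 = 4×1 + 0  (stop)
So 11751/1246 = [9; 2, 3, 8, 5, 4].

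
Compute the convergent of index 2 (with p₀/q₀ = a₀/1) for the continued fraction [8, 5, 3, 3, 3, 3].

Using pₖ = aₖpₖ₋₁ + pₖ₋₂, qₖ = aₖqₖ₋₁ + qₖ₋₂ (with p₋₁=1, p₋₂=0, q₋₁=0, q₋₂=1):
  k=0: a=8, p=8, q=1
  k=1: a=5, p=41, q=5
  k=2: a=3, p=131, q=16

131/16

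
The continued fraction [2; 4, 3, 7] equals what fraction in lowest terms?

212/95

Fold from the inside: start with 7/1.
  3 + 1/7 = 22/7
  4 + 7/22 = 95/22
  2 + 22/95 = 212/95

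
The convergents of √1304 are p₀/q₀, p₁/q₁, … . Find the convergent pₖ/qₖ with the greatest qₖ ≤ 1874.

√1304 = [36; 9, 72, …] (period length 2).
Convergents:
  p_0/q_0 = 36/1
  p_1/q_1 = 325/9
  p_2/q_2 = 23436/649
  p_3/q_3 = 211249/5850
q_2 = 649 ≤ 1874 < 5850 = q_3, so the answer is 23436/649.

23436/649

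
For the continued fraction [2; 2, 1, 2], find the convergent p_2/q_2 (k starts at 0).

Using pₖ = aₖpₖ₋₁ + pₖ₋₂, qₖ = aₖqₖ₋₁ + qₖ₋₂ (with p₋₁=1, p₋₂=0, q₋₁=0, q₋₂=1):
  k=0: a=2, p=2, q=1
  k=1: a=2, p=5, q=2
  k=2: a=1, p=7, q=3

7/3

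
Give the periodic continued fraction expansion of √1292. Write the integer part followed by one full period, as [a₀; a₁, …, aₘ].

a₀ = ⌊√1292⌋ = 35.
With m₀=0, d₀=1 and mₖ₊₁ = dₖaₖ − mₖ, dₖ₊₁ = (n − mₖ₊₁²)/dₖ, aₖ₊₁ = ⌊(a₀+mₖ₊₁)/dₖ₊₁⌋:
  k=1: m=35, d=67, a=1
  k=2: m=32, d=4, a=16
  k=3: m=32, d=67, a=1
  k=4: m=35, d=1, a=70
d=1 and a=2a₀=70 at k=4, so the next step gives (m, d) = (35, 67) again — its k=1 value — and the period has length 4.

[35; 1, 16, 1, 70]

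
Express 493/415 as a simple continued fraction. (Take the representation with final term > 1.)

493 = 1*415 + 78
415 = 5*78 + 25
78 = 3*25 + 3
25 = 8*3 + 1
3 = 3*1 + 0  (stop)
So 493/415 = [1; 5, 3, 8, 3].

[1; 5, 3, 8, 3]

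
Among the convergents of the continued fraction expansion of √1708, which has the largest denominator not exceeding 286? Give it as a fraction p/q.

7687/186

√1708 = [41; 3, 20, 3, 82, …] (period length 4).
Convergents:
  p_0/q_0 = 41/1
  p_1/q_1 = 124/3
  p_2/q_2 = 2521/61
  p_3/q_3 = 7687/186
  p_4/q_4 = 632855/15313
q_3 = 186 ≤ 286 < 15313 = q_4, so the answer is 7687/186.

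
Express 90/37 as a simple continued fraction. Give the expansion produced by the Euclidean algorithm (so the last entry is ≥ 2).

[2; 2, 3, 5]

90 = 2·37 + 16
37 = 2·16 + 5
16 = 3·5 + 1
5 = 5·1 + 0  (stop)
So 90/37 = [2; 2, 3, 5].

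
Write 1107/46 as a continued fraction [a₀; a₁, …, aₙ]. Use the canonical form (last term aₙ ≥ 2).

[24; 15, 3]

1107 = 24·46 + 3
46 = 15·3 + 1
3 = 3·1 + 0  (stop)
So 1107/46 = [24; 15, 3].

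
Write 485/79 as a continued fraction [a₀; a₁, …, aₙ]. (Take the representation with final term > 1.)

485 = 6*79 + 11
79 = 7*11 + 2
11 = 5*2 + 1
2 = 2*1 + 0  (stop)
So 485/79 = [6; 7, 5, 2].

[6; 7, 5, 2]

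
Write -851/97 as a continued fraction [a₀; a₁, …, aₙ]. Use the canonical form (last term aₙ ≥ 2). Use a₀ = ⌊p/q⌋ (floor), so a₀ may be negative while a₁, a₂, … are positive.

-851 = -9×97 + 22
97 = 4×22 + 9
22 = 2×9 + 4
9 = 2×4 + 1
4 = 4×1 + 0  (stop)
So -851/97 = [-9; 4, 2, 2, 4].

[-9; 4, 2, 2, 4]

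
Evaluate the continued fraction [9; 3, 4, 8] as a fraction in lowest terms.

Fold from the inside: start with 8/1.
  4 + 1/8 = 33/8
  3 + 8/33 = 107/33
  9 + 33/107 = 996/107

996/107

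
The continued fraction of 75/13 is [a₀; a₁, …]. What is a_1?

75 = 5·13 + 10   →  a_0 = 5
13 = 1·10 + 3   →  a_1 = 1

1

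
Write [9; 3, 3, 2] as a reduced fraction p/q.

214/23

Fold from the inside: start with 2/1.
  3 + 1/2 = 7/2
  3 + 2/7 = 23/7
  9 + 7/23 = 214/23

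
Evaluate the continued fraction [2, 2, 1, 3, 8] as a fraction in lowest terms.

215/91

Using pₖ = aₖpₖ₋₁ + pₖ₋₂ and qₖ = aₖqₖ₋₁ + qₖ₋₂:
  k=0: a=2, p=2, q=1
  k=1: a=2, p=5, q=2
  k=2: a=1, p=7, q=3
  k=3: a=3, p=26, q=11
  k=4: a=8, p=215, q=91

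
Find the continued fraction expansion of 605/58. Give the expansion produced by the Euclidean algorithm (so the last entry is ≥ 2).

[10; 2, 3, 8]

605 = 10*58 + 25
58 = 2*25 + 8
25 = 3*8 + 1
8 = 8*1 + 0  (stop)
So 605/58 = [10; 2, 3, 8].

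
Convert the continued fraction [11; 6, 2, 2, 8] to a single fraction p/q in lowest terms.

3001/269

Using pₖ = aₖpₖ₋₁ + pₖ₋₂ and qₖ = aₖqₖ₋₁ + qₖ₋₂:
  k=0: a=11, p=11, q=1
  k=1: a=6, p=67, q=6
  k=2: a=2, p=145, q=13
  k=3: a=2, p=357, q=32
  k=4: a=8, p=3001, q=269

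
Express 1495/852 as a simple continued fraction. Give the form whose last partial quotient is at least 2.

1495 = 1*852 + 643
852 = 1*643 + 209
643 = 3*209 + 16
209 = 13*16 + 1
16 = 16*1 + 0  (stop)
So 1495/852 = [1; 1, 3, 13, 16].

[1; 1, 3, 13, 16]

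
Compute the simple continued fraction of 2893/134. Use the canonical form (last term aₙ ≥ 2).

[21; 1, 1, 2, 3, 2, 3]

2893 = 21×134 + 79
134 = 1×79 + 55
79 = 1×55 + 24
55 = 2×24 + 7
24 = 3×7 + 3
7 = 2×3 + 1
3 = 3×1 + 0  (stop)
So 2893/134 = [21; 1, 1, 2, 3, 2, 3].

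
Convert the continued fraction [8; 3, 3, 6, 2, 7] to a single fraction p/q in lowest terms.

Fold from the inside: start with 7/1.
  2 + 1/7 = 15/7
  6 + 7/15 = 97/15
  3 + 15/97 = 306/97
  3 + 97/306 = 1015/306
  8 + 306/1015 = 8426/1015

8426/1015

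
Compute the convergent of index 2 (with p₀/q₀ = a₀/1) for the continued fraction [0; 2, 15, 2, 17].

15/31

Using pₖ = aₖpₖ₋₁ + pₖ₋₂, qₖ = aₖqₖ₋₁ + qₖ₋₂ (with p₋₁=1, p₋₂=0, q₋₁=0, q₋₂=1):
  k=0: a=0, p=0, q=1
  k=1: a=2, p=1, q=2
  k=2: a=15, p=15, q=31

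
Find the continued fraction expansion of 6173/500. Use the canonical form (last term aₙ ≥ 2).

[12; 2, 1, 8, 9, 2]

6173 = 12×500 + 173
500 = 2×173 + 154
173 = 1×154 + 19
154 = 8×19 + 2
19 = 9×2 + 1
2 = 2×1 + 0  (stop)
So 6173/500 = [12; 2, 1, 8, 9, 2].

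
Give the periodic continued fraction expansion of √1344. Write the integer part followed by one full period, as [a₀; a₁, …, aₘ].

[36; 1, 1, 1, 17, 1, 1, 1, 72]

a₀ = ⌊√1344⌋ = 36.
With m₀=0, d₀=1 and mₖ₊₁ = dₖaₖ − mₖ, dₖ₊₁ = (n − mₖ₊₁²)/dₖ, aₖ₊₁ = ⌊(a₀+mₖ₊₁)/dₖ₊₁⌋:
  k=1: m=36, d=48, a=1
  k=2: m=12, d=25, a=1
  k=3: m=13, d=47, a=1
  k=4: m=34, d=4, a=17
  k=5: m=34, d=47, a=1
  k=6: m=13, d=25, a=1
  k=7: m=12, d=48, a=1
  k=8: m=36, d=1, a=72
d=1 and a=2a₀=72 at k=8, so the next step gives (m, d) = (36, 48) again — its k=1 value — and the period has length 8.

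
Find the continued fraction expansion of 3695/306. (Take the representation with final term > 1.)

3695 = 12·306 + 23
306 = 13·23 + 7
23 = 3·7 + 2
7 = 3·2 + 1
2 = 2·1 + 0  (stop)
So 3695/306 = [12; 13, 3, 3, 2].

[12; 13, 3, 3, 2]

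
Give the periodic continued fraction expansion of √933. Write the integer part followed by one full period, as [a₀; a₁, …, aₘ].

a₀ = ⌊√933⌋ = 30.
With m₀=0, d₀=1 and mₖ₊₁ = dₖaₖ − mₖ, dₖ₊₁ = (n − mₖ₊₁²)/dₖ, aₖ₊₁ = ⌊(a₀+mₖ₊₁)/dₖ₊₁⌋:
  k=1: m=30, d=33, a=1
  k=2: m=3, d=28, a=1
  k=3: m=25, d=11, a=5
  k=4: m=30, d=3, a=20
  k=5: m=30, d=11, a=5
  k=6: m=25, d=28, a=1
  k=7: m=3, d=33, a=1
  k=8: m=30, d=1, a=60
d=1 and a=2a₀=60 at k=8, so the next step gives (m, d) = (30, 33) again — its k=1 value — and the period has length 8.

[30; 1, 1, 5, 20, 5, 1, 1, 60]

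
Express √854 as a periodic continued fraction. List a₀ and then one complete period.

a₀ = ⌊√854⌋ = 29.
With m₀=0, d₀=1 and mₖ₊₁ = dₖaₖ − mₖ, dₖ₊₁ = (n − mₖ₊₁²)/dₖ, aₖ₊₁ = ⌊(a₀+mₖ₊₁)/dₖ₊₁⌋:
  k=1: m=29, d=13, a=4
  k=2: m=23, d=25, a=2
  k=3: m=27, d=5, a=11
  k=4: m=28, d=14, a=4
  k=5: m=28, d=5, a=11
  k=6: m=27, d=25, a=2
  k=7: m=23, d=13, a=4
  k=8: m=29, d=1, a=58
d=1 and a=2a₀=58 at k=8, so the next step gives (m, d) = (29, 13) again — its k=1 value — and the period has length 8.

[29; 4, 2, 11, 4, 11, 2, 4, 58]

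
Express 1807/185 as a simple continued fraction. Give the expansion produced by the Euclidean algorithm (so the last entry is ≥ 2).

1807 = 9×185 + 142
185 = 1×142 + 43
142 = 3×43 + 13
43 = 3×13 + 4
13 = 3×4 + 1
4 = 4×1 + 0  (stop)
So 1807/185 = [9; 1, 3, 3, 3, 4].

[9; 1, 3, 3, 3, 4]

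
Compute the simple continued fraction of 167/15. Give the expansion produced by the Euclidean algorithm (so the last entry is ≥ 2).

[11; 7, 2]

167 = 11*15 + 2
15 = 7*2 + 1
2 = 2*1 + 0  (stop)
So 167/15 = [11; 7, 2].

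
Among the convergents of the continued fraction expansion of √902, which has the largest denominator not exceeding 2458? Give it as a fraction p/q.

√902 = [30; 30, 60, …] (period length 2).
Convergents:
  p_0/q_0 = 30/1
  p_1/q_1 = 901/30
  p_2/q_2 = 54090/1801
  p_3/q_3 = 1623601/54060
q_2 = 1801 ≤ 2458 < 54060 = q_3, so the answer is 54090/1801.

54090/1801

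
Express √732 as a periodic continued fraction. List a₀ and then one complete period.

a₀ = ⌊√732⌋ = 27.
With m₀=0, d₀=1 and mₖ₊₁ = dₖaₖ − mₖ, dₖ₊₁ = (n − mₖ₊₁²)/dₖ, aₖ₊₁ = ⌊(a₀+mₖ₊₁)/dₖ₊₁⌋:
  k=1: m=27, d=3, a=18
  k=2: m=27, d=1, a=54
d=1 and a=2a₀=54 at k=2, so the next step gives (m, d) = (27, 3) again — its k=1 value — and the period has length 2.

[27; 18, 54]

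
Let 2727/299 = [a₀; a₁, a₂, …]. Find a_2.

3

2727 = 9·299 + 36   →  a_0 = 9
299 = 8·36 + 11   →  a_1 = 8
36 = 3·11 + 3   →  a_2 = 3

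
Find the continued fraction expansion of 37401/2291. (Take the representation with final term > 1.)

[16; 3, 13, 3, 3, 2, 2]

37401 = 16·2291 + 745
2291 = 3·745 + 56
745 = 13·56 + 17
56 = 3·17 + 5
17 = 3·5 + 2
5 = 2·2 + 1
2 = 2·1 + 0  (stop)
So 37401/2291 = [16; 3, 13, 3, 3, 2, 2].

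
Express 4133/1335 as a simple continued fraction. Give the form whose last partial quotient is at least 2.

[3; 10, 2, 3, 18]

4133 = 3×1335 + 128
1335 = 10×128 + 55
128 = 2×55 + 18
55 = 3×18 + 1
18 = 18×1 + 0  (stop)
So 4133/1335 = [3; 10, 2, 3, 18].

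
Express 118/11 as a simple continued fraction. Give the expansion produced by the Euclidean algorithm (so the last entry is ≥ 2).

118 = 10*11 + 8
11 = 1*8 + 3
8 = 2*3 + 2
3 = 1*2 + 1
2 = 2*1 + 0  (stop)
So 118/11 = [10; 1, 2, 1, 2].

[10; 1, 2, 1, 2]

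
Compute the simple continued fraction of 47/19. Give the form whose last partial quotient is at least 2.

47 = 2×19 + 9
19 = 2×9 + 1
9 = 9×1 + 0  (stop)
So 47/19 = [2; 2, 9].

[2; 2, 9]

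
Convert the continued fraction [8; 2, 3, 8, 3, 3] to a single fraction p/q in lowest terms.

5067/601

Using pₖ = aₖpₖ₋₁ + pₖ₋₂ and qₖ = aₖqₖ₋₁ + qₖ₋₂:
  k=0: a=8, p=8, q=1
  k=1: a=2, p=17, q=2
  k=2: a=3, p=59, q=7
  k=3: a=8, p=489, q=58
  k=4: a=3, p=1526, q=181
  k=5: a=3, p=5067, q=601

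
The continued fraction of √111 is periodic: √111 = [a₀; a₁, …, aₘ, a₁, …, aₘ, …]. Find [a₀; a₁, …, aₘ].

[10; 1, 1, 6, 1, 1, 20]

a₀ = ⌊√111⌋ = 10.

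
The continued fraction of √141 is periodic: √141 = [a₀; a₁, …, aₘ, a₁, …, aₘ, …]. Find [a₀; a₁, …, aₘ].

a₀ = ⌊√141⌋ = 11.

[11; 1, 6, 1, 22]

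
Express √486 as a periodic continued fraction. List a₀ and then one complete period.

[22; 22, 44]

a₀ = ⌊√486⌋ = 22.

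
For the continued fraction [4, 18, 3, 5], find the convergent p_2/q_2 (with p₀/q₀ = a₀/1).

Using pₖ = aₖpₖ₋₁ + pₖ₋₂, qₖ = aₖqₖ₋₁ + qₖ₋₂ (with p₋₁=1, p₋₂=0, q₋₁=0, q₋₂=1):
  k=0: a=4, p=4, q=1
  k=1: a=18, p=73, q=18
  k=2: a=3, p=223, q=55

223/55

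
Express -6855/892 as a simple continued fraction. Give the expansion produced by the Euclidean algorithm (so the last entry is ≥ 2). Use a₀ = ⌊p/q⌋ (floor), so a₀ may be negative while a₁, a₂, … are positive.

-6855 = -8×892 + 281
892 = 3×281 + 49
281 = 5×49 + 36
49 = 1×36 + 13
36 = 2×13 + 10
13 = 1×10 + 3
10 = 3×3 + 1
3 = 3×1 + 0  (stop)
So -6855/892 = [-8; 3, 5, 1, 2, 1, 3, 3].

[-8; 3, 5, 1, 2, 1, 3, 3]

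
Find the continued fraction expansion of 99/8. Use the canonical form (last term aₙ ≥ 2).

[12; 2, 1, 2]

99 = 12·8 + 3
8 = 2·3 + 2
3 = 1·2 + 1
2 = 2·1 + 0  (stop)
So 99/8 = [12; 2, 1, 2].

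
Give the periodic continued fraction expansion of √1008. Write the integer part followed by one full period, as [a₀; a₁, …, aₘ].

a₀ = ⌊√1008⌋ = 31.
With m₀=0, d₀=1 and mₖ₊₁ = dₖaₖ − mₖ, dₖ₊₁ = (n − mₖ₊₁²)/dₖ, aₖ₊₁ = ⌊(a₀+mₖ₊₁)/dₖ₊₁⌋:
  k=1: m=31, d=47, a=1
  k=2: m=16, d=16, a=2
  k=3: m=16, d=47, a=1
  k=4: m=31, d=1, a=62
d=1 and a=2a₀=62 at k=4, so the next step gives (m, d) = (31, 47) again — its k=1 value — and the period has length 4.

[31; 1, 2, 1, 62]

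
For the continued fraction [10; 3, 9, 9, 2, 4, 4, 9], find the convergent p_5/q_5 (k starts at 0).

24844/2407

Using pₖ = aₖpₖ₋₁ + pₖ₋₂, qₖ = aₖqₖ₋₁ + qₖ₋₂ (with p₋₁=1, p₋₂=0, q₋₁=0, q₋₂=1):
  k=0: a=10, p=10, q=1
  k=1: a=3, p=31, q=3
  k=2: a=9, p=289, q=28
  k=3: a=9, p=2632, q=255
  k=4: a=2, p=5553, q=538
  k=5: a=4, p=24844, q=2407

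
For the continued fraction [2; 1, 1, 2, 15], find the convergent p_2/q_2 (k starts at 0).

5/2

Using pₖ = aₖpₖ₋₁ + pₖ₋₂, qₖ = aₖqₖ₋₁ + qₖ₋₂ (with p₋₁=1, p₋₂=0, q₋₁=0, q₋₂=1):
  k=0: a=2, p=2, q=1
  k=1: a=1, p=3, q=1
  k=2: a=1, p=5, q=2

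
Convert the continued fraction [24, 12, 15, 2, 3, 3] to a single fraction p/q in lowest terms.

103147/4283

Fold from the inside: start with 3/1.
  3 + 1/3 = 10/3
  2 + 3/10 = 23/10
  15 + 10/23 = 355/23
  12 + 23/355 = 4283/355
  24 + 355/4283 = 103147/4283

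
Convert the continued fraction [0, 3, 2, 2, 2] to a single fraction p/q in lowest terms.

Using pₖ = aₖpₖ₋₁ + pₖ₋₂ and qₖ = aₖqₖ₋₁ + qₖ₋₂:
  k=0: a=0, p=0, q=1
  k=1: a=3, p=1, q=3
  k=2: a=2, p=2, q=7
  k=3: a=2, p=5, q=17
  k=4: a=2, p=12, q=41

12/41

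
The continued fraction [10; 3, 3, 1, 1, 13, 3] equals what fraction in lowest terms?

Using pₖ = aₖpₖ₋₁ + pₖ₋₂ and qₖ = aₖqₖ₋₁ + qₖ₋₂:
  k=0: a=10, p=10, q=1
  k=1: a=3, p=31, q=3
  k=2: a=3, p=103, q=10
  k=3: a=1, p=134, q=13
  k=4: a=1, p=237, q=23
  k=5: a=13, p=3215, q=312
  k=6: a=3, p=9882, q=959

9882/959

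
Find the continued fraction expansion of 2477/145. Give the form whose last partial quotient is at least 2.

[17; 12, 12]

2477 = 17·145 + 12
145 = 12·12 + 1
12 = 12·1 + 0  (stop)
So 2477/145 = [17; 12, 12].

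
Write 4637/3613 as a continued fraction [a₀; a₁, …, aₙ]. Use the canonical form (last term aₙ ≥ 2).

[1; 3, 1, 1, 8, 3, 19]

4637 = 1*3613 + 1024
3613 = 3*1024 + 541
1024 = 1*541 + 483
541 = 1*483 + 58
483 = 8*58 + 19
58 = 3*19 + 1
19 = 19*1 + 0  (stop)
So 4637/3613 = [1; 3, 1, 1, 8, 3, 19].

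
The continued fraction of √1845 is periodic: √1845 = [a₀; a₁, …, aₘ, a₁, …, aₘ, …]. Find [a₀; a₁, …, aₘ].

[42; 1, 20, 2, 20, 1, 84]

a₀ = ⌊√1845⌋ = 42.
With m₀=0, d₀=1 and mₖ₊₁ = dₖaₖ − mₖ, dₖ₊₁ = (n − mₖ₊₁²)/dₖ, aₖ₊₁ = ⌊(a₀+mₖ₊₁)/dₖ₊₁⌋:
  k=1: m=42, d=81, a=1
  k=2: m=39, d=4, a=20
  k=3: m=41, d=41, a=2
  k=4: m=41, d=4, a=20
  k=5: m=39, d=81, a=1
  k=6: m=42, d=1, a=84
d=1 and a=2a₀=84 at k=6, so the next step gives (m, d) = (42, 81) again — its k=1 value — and the period has length 6.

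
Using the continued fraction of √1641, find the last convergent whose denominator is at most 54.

√1641 = [40; 1, 1, 26, 1, 1, 80, …] (period length 6).
Convergents:
  p_0/q_0 = 40/1
  p_1/q_1 = 41/1
  p_2/q_2 = 81/2
  p_3/q_3 = 2147/53
  p_4/q_4 = 2228/55
q_3 = 53 ≤ 54 < 55 = q_4, so the answer is 2147/53.

2147/53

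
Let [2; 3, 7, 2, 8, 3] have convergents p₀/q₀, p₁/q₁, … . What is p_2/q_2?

Using pₖ = aₖpₖ₋₁ + pₖ₋₂, qₖ = aₖqₖ₋₁ + qₖ₋₂ (with p₋₁=1, p₋₂=0, q₋₁=0, q₋₂=1):
  k=0: a=2, p=2, q=1
  k=1: a=3, p=7, q=3
  k=2: a=7, p=51, q=22

51/22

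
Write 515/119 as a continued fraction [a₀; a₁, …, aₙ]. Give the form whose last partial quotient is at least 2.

515 = 4*119 + 39
119 = 3*39 + 2
39 = 19*2 + 1
2 = 2*1 + 0  (stop)
So 515/119 = [4; 3, 19, 2].

[4; 3, 19, 2]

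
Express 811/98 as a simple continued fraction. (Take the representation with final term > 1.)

[8; 3, 1, 1, 1, 2, 3]

811 = 8·98 + 27
98 = 3·27 + 17
27 = 1·17 + 10
17 = 1·10 + 7
10 = 1·7 + 3
7 = 2·3 + 1
3 = 3·1 + 0  (stop)
So 811/98 = [8; 3, 1, 1, 1, 2, 3].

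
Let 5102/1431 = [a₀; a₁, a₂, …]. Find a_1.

5102 = 3·1431 + 809   →  a_0 = 3
1431 = 1·809 + 622   →  a_1 = 1

1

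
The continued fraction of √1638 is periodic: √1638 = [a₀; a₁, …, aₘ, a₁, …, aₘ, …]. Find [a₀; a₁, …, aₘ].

[40; 2, 8, 2, 80]

a₀ = ⌊√1638⌋ = 40.
With m₀=0, d₀=1 and mₖ₊₁ = dₖaₖ − mₖ, dₖ₊₁ = (n − mₖ₊₁²)/dₖ, aₖ₊₁ = ⌊(a₀+mₖ₊₁)/dₖ₊₁⌋:
  k=1: m=40, d=38, a=2
  k=2: m=36, d=9, a=8
  k=3: m=36, d=38, a=2
  k=4: m=40, d=1, a=80
d=1 and a=2a₀=80 at k=4, so the next step gives (m, d) = (40, 38) again — its k=1 value — and the period has length 4.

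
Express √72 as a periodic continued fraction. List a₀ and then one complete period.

[8; 2, 16]

a₀ = ⌊√72⌋ = 8.
With m₀=0, d₀=1 and mₖ₊₁ = dₖaₖ − mₖ, dₖ₊₁ = (n − mₖ₊₁²)/dₖ, aₖ₊₁ = ⌊(a₀+mₖ₊₁)/dₖ₊₁⌋:
  k=1: m=8, d=8, a=2
  k=2: m=8, d=1, a=16
d=1 and a=2a₀=16 at k=2, so the next step gives (m, d) = (8, 8) again — its k=1 value — and the period has length 2.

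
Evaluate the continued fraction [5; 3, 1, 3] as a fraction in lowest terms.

79/15

Fold from the inside: start with 3/1.
  1 + 1/3 = 4/3
  3 + 3/4 = 15/4
  5 + 4/15 = 79/15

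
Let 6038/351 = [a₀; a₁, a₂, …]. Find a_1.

4

6038 = 17·351 + 71   →  a_0 = 17
351 = 4·71 + 67   →  a_1 = 4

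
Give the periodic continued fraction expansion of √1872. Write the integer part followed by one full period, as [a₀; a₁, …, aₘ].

a₀ = ⌊√1872⌋ = 43.
With m₀=0, d₀=1 and mₖ₊₁ = dₖaₖ − mₖ, dₖ₊₁ = (n − mₖ₊₁²)/dₖ, aₖ₊₁ = ⌊(a₀+mₖ₊₁)/dₖ₊₁⌋:
  k=1: m=43, d=23, a=3
  k=2: m=26, d=52, a=1
  k=3: m=26, d=23, a=3
  k=4: m=43, d=1, a=86
d=1 and a=2a₀=86 at k=4, so the next step gives (m, d) = (43, 23) again — its k=1 value — and the period has length 4.

[43; 3, 1, 3, 86]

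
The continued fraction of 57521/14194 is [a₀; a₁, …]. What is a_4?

1

57521 = 4·14194 + 745   →  a_0 = 4
14194 = 19·745 + 39   →  a_1 = 19
745 = 19·39 + 4   →  a_2 = 19
39 = 9·4 + 3   →  a_3 = 9
4 = 1·3 + 1   →  a_4 = 1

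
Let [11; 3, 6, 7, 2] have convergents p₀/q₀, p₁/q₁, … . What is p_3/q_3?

Using pₖ = aₖpₖ₋₁ + pₖ₋₂, qₖ = aₖqₖ₋₁ + qₖ₋₂ (with p₋₁=1, p₋₂=0, q₋₁=0, q₋₂=1):
  k=0: a=11, p=11, q=1
  k=1: a=3, p=34, q=3
  k=2: a=6, p=215, q=19
  k=3: a=7, p=1539, q=136

1539/136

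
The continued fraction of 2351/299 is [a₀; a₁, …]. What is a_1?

1

2351 = 7·299 + 258   →  a_0 = 7
299 = 1·258 + 41   →  a_1 = 1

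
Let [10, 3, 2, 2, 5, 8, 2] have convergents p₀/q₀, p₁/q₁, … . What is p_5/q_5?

7751/753

Using pₖ = aₖpₖ₋₁ + pₖ₋₂, qₖ = aₖqₖ₋₁ + qₖ₋₂ (with p₋₁=1, p₋₂=0, q₋₁=0, q₋₂=1):
  k=0: a=10, p=10, q=1
  k=1: a=3, p=31, q=3
  k=2: a=2, p=72, q=7
  k=3: a=2, p=175, q=17
  k=4: a=5, p=947, q=92
  k=5: a=8, p=7751, q=753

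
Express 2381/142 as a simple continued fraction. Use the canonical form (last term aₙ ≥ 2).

2381 = 16*142 + 109
142 = 1*109 + 33
109 = 3*33 + 10
33 = 3*10 + 3
10 = 3*3 + 1
3 = 3*1 + 0  (stop)
So 2381/142 = [16; 1, 3, 3, 3, 3].

[16; 1, 3, 3, 3, 3]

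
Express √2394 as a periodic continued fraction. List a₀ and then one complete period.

[48; 1, 12, 1, 96]

a₀ = ⌊√2394⌋ = 48.
With m₀=0, d₀=1 and mₖ₊₁ = dₖaₖ − mₖ, dₖ₊₁ = (n − mₖ₊₁²)/dₖ, aₖ₊₁ = ⌊(a₀+mₖ₊₁)/dₖ₊₁⌋:
  k=1: m=48, d=90, a=1
  k=2: m=42, d=7, a=12
  k=3: m=42, d=90, a=1
  k=4: m=48, d=1, a=96
d=1 and a=2a₀=96 at k=4, so the next step gives (m, d) = (48, 90) again — its k=1 value — and the period has length 4.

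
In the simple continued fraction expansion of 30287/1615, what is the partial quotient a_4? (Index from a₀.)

3

30287 = 18·1615 + 1217   →  a_0 = 18
1615 = 1·1217 + 398   →  a_1 = 1
1217 = 3·398 + 23   →  a_2 = 3
398 = 17·23 + 7   →  a_3 = 17
23 = 3·7 + 2   →  a_4 = 3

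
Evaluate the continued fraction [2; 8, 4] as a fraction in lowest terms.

Fold from the inside: start with 4/1.
  8 + 1/4 = 33/4
  2 + 4/33 = 70/33

70/33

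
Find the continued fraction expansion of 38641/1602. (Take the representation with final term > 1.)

[24; 8, 3, 3, 19]

38641 = 24·1602 + 193
1602 = 8·193 + 58
193 = 3·58 + 19
58 = 3·19 + 1
19 = 19·1 + 0  (stop)
So 38641/1602 = [24; 8, 3, 3, 19].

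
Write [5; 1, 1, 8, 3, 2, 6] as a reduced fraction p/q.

4373/791

Using pₖ = aₖpₖ₋₁ + pₖ₋₂ and qₖ = aₖqₖ₋₁ + qₖ₋₂:
  k=0: a=5, p=5, q=1
  k=1: a=1, p=6, q=1
  k=2: a=1, p=11, q=2
  k=3: a=8, p=94, q=17
  k=4: a=3, p=293, q=53
  k=5: a=2, p=680, q=123
  k=6: a=6, p=4373, q=791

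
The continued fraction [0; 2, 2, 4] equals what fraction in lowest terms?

Using pₖ = aₖpₖ₋₁ + pₖ₋₂ and qₖ = aₖqₖ₋₁ + qₖ₋₂:
  k=0: a=0, p=0, q=1
  k=1: a=2, p=1, q=2
  k=2: a=2, p=2, q=5
  k=3: a=4, p=9, q=22

9/22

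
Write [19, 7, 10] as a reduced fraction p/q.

Fold from the inside: start with 10/1.
  7 + 1/10 = 71/10
  19 + 10/71 = 1359/71

1359/71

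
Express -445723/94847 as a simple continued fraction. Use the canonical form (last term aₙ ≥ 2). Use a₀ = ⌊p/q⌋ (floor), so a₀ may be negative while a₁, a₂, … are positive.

[-5; 3, 3, 16, 12, 3, 7, 2]

-445723 = -5×94847 + 28512
94847 = 3×28512 + 9311
28512 = 3×9311 + 579
9311 = 16×579 + 47
579 = 12×47 + 15
47 = 3×15 + 2
15 = 7×2 + 1
2 = 2×1 + 0  (stop)
So -445723/94847 = [-5; 3, 3, 16, 12, 3, 7, 2].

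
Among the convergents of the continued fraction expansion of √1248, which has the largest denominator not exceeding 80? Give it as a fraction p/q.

√1248 = [35; 3, 17, 3, 70, …] (period length 4).
Convergents:
  p_0/q_0 = 35/1
  p_1/q_1 = 106/3
  p_2/q_2 = 1837/52
  p_3/q_3 = 5617/159
q_2 = 52 ≤ 80 < 159 = q_3, so the answer is 1837/52.

1837/52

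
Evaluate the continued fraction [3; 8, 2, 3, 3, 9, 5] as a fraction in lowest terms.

Using pₖ = aₖpₖ₋₁ + pₖ₋₂ and qₖ = aₖqₖ₋₁ + qₖ₋₂:
  k=0: a=3, p=3, q=1
  k=1: a=8, p=25, q=8
  k=2: a=2, p=53, q=17
  k=3: a=3, p=184, q=59
  k=4: a=3, p=605, q=194
  k=5: a=9, p=5629, q=1805
  k=6: a=5, p=28750, q=9219

28750/9219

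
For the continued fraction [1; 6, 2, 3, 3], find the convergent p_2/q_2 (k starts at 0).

Using pₖ = aₖpₖ₋₁ + pₖ₋₂, qₖ = aₖqₖ₋₁ + qₖ₋₂ (with p₋₁=1, p₋₂=0, q₋₁=0, q₋₂=1):
  k=0: a=1, p=1, q=1
  k=1: a=6, p=7, q=6
  k=2: a=2, p=15, q=13

15/13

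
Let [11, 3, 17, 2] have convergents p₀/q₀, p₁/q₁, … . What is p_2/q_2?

Using pₖ = aₖpₖ₋₁ + pₖ₋₂, qₖ = aₖqₖ₋₁ + qₖ₋₂ (with p₋₁=1, p₋₂=0, q₋₁=0, q₋₂=1):
  k=0: a=11, p=11, q=1
  k=1: a=3, p=34, q=3
  k=2: a=17, p=589, q=52

589/52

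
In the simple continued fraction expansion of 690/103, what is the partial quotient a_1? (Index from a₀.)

690 = 6·103 + 72   →  a_0 = 6
103 = 1·72 + 31   →  a_1 = 1

1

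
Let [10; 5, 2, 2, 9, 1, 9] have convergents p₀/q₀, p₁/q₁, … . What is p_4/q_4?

2587/254

Using pₖ = aₖpₖ₋₁ + pₖ₋₂, qₖ = aₖqₖ₋₁ + qₖ₋₂ (with p₋₁=1, p₋₂=0, q₋₁=0, q₋₂=1):
  k=0: a=10, p=10, q=1
  k=1: a=5, p=51, q=5
  k=2: a=2, p=112, q=11
  k=3: a=2, p=275, q=27
  k=4: a=9, p=2587, q=254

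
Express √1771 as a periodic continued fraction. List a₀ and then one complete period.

[42; 12, 84]

a₀ = ⌊√1771⌋ = 42.
With m₀=0, d₀=1 and mₖ₊₁ = dₖaₖ − mₖ, dₖ₊₁ = (n − mₖ₊₁²)/dₖ, aₖ₊₁ = ⌊(a₀+mₖ₊₁)/dₖ₊₁⌋:
  k=1: m=42, d=7, a=12
  k=2: m=42, d=1, a=84
d=1 and a=2a₀=84 at k=2, so the next step gives (m, d) = (42, 7) again — its k=1 value — and the period has length 2.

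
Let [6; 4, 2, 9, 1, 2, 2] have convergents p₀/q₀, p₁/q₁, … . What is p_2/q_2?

Using pₖ = aₖpₖ₋₁ + pₖ₋₂, qₖ = aₖqₖ₋₁ + qₖ₋₂ (with p₋₁=1, p₋₂=0, q₋₁=0, q₋₂=1):
  k=0: a=6, p=6, q=1
  k=1: a=4, p=25, q=4
  k=2: a=2, p=56, q=9

56/9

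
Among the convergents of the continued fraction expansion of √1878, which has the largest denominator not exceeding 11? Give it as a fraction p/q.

130/3

√1878 = [43; 2, 1, 42, 1, 2, 86, …] (period length 6).
Convergents:
  p_0/q_0 = 43/1
  p_1/q_1 = 87/2
  p_2/q_2 = 130/3
  p_3/q_3 = 5547/128
q_2 = 3 ≤ 11 < 128 = q_3, so the answer is 130/3.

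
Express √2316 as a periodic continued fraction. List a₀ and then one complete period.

[48; 8, 96]

a₀ = ⌊√2316⌋ = 48.
With m₀=0, d₀=1 and mₖ₊₁ = dₖaₖ − mₖ, dₖ₊₁ = (n − mₖ₊₁²)/dₖ, aₖ₊₁ = ⌊(a₀+mₖ₊₁)/dₖ₊₁⌋:
  k=1: m=48, d=12, a=8
  k=2: m=48, d=1, a=96
d=1 and a=2a₀=96 at k=2, so the next step gives (m, d) = (48, 12) again — its k=1 value — and the period has length 2.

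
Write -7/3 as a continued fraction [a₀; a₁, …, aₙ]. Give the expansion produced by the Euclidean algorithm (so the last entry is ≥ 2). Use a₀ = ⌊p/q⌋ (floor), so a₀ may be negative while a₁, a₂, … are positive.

-7 = -3×3 + 2
3 = 1×2 + 1
2 = 2×1 + 0  (stop)
So -7/3 = [-3; 1, 2].

[-3; 1, 2]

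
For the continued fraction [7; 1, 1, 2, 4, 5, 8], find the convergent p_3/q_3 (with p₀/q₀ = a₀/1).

38/5

Using pₖ = aₖpₖ₋₁ + pₖ₋₂, qₖ = aₖqₖ₋₁ + qₖ₋₂ (with p₋₁=1, p₋₂=0, q₋₁=0, q₋₂=1):
  k=0: a=7, p=7, q=1
  k=1: a=1, p=8, q=1
  k=2: a=1, p=15, q=2
  k=3: a=2, p=38, q=5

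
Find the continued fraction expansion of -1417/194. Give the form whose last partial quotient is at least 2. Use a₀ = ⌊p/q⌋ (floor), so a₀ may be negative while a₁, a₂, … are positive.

-1417 = -8·194 + 135
194 = 1·135 + 59
135 = 2·59 + 17
59 = 3·17 + 8
17 = 2·8 + 1
8 = 8·1 + 0  (stop)
So -1417/194 = [-8; 1, 2, 3, 2, 8].

[-8; 1, 2, 3, 2, 8]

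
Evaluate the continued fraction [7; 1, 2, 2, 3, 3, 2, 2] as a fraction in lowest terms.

Using pₖ = aₖpₖ₋₁ + pₖ₋₂ and qₖ = aₖqₖ₋₁ + qₖ₋₂:
  k=0: a=7, p=7, q=1
  k=1: a=1, p=8, q=1
  k=2: a=2, p=23, q=3
  k=3: a=2, p=54, q=7
  k=4: a=3, p=185, q=24
  k=5: a=3, p=609, q=79
  k=6: a=2, p=1403, q=182
  k=7: a=2, p=3415, q=443

3415/443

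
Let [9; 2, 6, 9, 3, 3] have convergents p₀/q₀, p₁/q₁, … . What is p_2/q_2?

Using pₖ = aₖpₖ₋₁ + pₖ₋₂, qₖ = aₖqₖ₋₁ + qₖ₋₂ (with p₋₁=1, p₋₂=0, q₋₁=0, q₋₂=1):
  k=0: a=9, p=9, q=1
  k=1: a=2, p=19, q=2
  k=2: a=6, p=123, q=13

123/13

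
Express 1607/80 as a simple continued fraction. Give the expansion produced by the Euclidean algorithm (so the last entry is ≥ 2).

1607 = 20*80 + 7
80 = 11*7 + 3
7 = 2*3 + 1
3 = 3*1 + 0  (stop)
So 1607/80 = [20; 11, 2, 3].

[20; 11, 2, 3]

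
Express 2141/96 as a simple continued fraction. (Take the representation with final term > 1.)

2141 = 22·96 + 29
96 = 3·29 + 9
29 = 3·9 + 2
9 = 4·2 + 1
2 = 2·1 + 0  (stop)
So 2141/96 = [22; 3, 3, 4, 2].

[22; 3, 3, 4, 2]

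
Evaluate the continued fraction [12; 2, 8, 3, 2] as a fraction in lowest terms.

Fold from the inside: start with 2/1.
  3 + 1/2 = 7/2
  8 + 2/7 = 58/7
  2 + 7/58 = 123/58
  12 + 58/123 = 1534/123

1534/123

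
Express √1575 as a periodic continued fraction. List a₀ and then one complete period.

[39; 1, 2, 5, 2, 1, 78]

a₀ = ⌊√1575⌋ = 39.
With m₀=0, d₀=1 and mₖ₊₁ = dₖaₖ − mₖ, dₖ₊₁ = (n − mₖ₊₁²)/dₖ, aₖ₊₁ = ⌊(a₀+mₖ₊₁)/dₖ₊₁⌋:
  k=1: m=39, d=54, a=1
  k=2: m=15, d=25, a=2
  k=3: m=35, d=14, a=5
  k=4: m=35, d=25, a=2
  k=5: m=15, d=54, a=1
  k=6: m=39, d=1, a=78
d=1 and a=2a₀=78 at k=6, so the next step gives (m, d) = (39, 54) again — its k=1 value — and the period has length 6.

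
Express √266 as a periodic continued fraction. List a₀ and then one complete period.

a₀ = ⌊√266⌋ = 16.
With m₀=0, d₀=1 and mₖ₊₁ = dₖaₖ − mₖ, dₖ₊₁ = (n − mₖ₊₁²)/dₖ, aₖ₊₁ = ⌊(a₀+mₖ₊₁)/dₖ₊₁⌋:
  k=1: m=16, d=10, a=3
  k=2: m=14, d=7, a=4
  k=3: m=14, d=10, a=3
  k=4: m=16, d=1, a=32
d=1 and a=2a₀=32 at k=4, so the next step gives (m, d) = (16, 10) again — its k=1 value — and the period has length 4.

[16; 3, 4, 3, 32]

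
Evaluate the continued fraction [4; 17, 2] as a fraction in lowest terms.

142/35

Fold from the inside: start with 2/1.
  17 + 1/2 = 35/2
  4 + 2/35 = 142/35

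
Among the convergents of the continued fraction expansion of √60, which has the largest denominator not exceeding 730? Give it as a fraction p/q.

1921/248

√60 = [7; 1, 2, 1, 14, …] (period length 4).
Convergents:
  p_0/q_0 = 7/1
  p_1/q_1 = 8/1
  p_2/q_2 = 23/3
  p_3/q_3 = 31/4
  p_4/q_4 = 457/59
  p_5/q_5 = 488/63
  p_6/q_6 = 1433/185
  p_7/q_7 = 1921/248
  p_8/q_8 = 28327/3657
q_7 = 248 ≤ 730 < 3657 = q_8, so the answer is 1921/248.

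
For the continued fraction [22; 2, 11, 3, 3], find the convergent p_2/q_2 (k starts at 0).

517/23

Using pₖ = aₖpₖ₋₁ + pₖ₋₂, qₖ = aₖqₖ₋₁ + qₖ₋₂ (with p₋₁=1, p₋₂=0, q₋₁=0, q₋₂=1):
  k=0: a=22, p=22, q=1
  k=1: a=2, p=45, q=2
  k=2: a=11, p=517, q=23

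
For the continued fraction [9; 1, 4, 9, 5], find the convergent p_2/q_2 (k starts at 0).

49/5

Using pₖ = aₖpₖ₋₁ + pₖ₋₂, qₖ = aₖqₖ₋₁ + qₖ₋₂ (with p₋₁=1, p₋₂=0, q₋₁=0, q₋₂=1):
  k=0: a=9, p=9, q=1
  k=1: a=1, p=10, q=1
  k=2: a=4, p=49, q=5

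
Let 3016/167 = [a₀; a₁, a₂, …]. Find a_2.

3016 = 18·167 + 10   →  a_0 = 18
167 = 16·10 + 7   →  a_1 = 16
10 = 1·7 + 3   →  a_2 = 1

1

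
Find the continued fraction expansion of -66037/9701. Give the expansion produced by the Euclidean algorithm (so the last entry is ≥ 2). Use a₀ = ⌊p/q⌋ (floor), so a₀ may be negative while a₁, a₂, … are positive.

[-7; 5, 5, 3, 19, 6]

-66037 = -7×9701 + 1870
9701 = 5×1870 + 351
1870 = 5×351 + 115
351 = 3×115 + 6
115 = 19×6 + 1
6 = 6×1 + 0  (stop)
So -66037/9701 = [-7; 5, 5, 3, 19, 6].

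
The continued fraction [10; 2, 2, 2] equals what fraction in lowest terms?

Fold from the inside: start with 2/1.
  2 + 1/2 = 5/2
  2 + 2/5 = 12/5
  10 + 5/12 = 125/12

125/12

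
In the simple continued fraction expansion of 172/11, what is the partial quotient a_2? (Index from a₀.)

172 = 15·11 + 7   →  a_0 = 15
11 = 1·7 + 4   →  a_1 = 1
7 = 1·4 + 3   →  a_2 = 1

1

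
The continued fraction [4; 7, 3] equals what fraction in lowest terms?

Using pₖ = aₖpₖ₋₁ + pₖ₋₂ and qₖ = aₖqₖ₋₁ + qₖ₋₂:
  k=0: a=4, p=4, q=1
  k=1: a=7, p=29, q=7
  k=2: a=3, p=91, q=22

91/22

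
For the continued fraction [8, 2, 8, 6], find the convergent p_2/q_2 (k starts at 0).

144/17

Using pₖ = aₖpₖ₋₁ + pₖ₋₂, qₖ = aₖqₖ₋₁ + qₖ₋₂ (with p₋₁=1, p₋₂=0, q₋₁=0, q₋₂=1):
  k=0: a=8, p=8, q=1
  k=1: a=2, p=17, q=2
  k=2: a=8, p=144, q=17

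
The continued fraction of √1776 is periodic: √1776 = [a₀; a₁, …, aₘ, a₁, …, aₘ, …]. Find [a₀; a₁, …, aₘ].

[42; 7, 84]

a₀ = ⌊√1776⌋ = 42.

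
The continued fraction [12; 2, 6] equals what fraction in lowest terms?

162/13

Using pₖ = aₖpₖ₋₁ + pₖ₋₂ and qₖ = aₖqₖ₋₁ + qₖ₋₂:
  k=0: a=12, p=12, q=1
  k=1: a=2, p=25, q=2
  k=2: a=6, p=162, q=13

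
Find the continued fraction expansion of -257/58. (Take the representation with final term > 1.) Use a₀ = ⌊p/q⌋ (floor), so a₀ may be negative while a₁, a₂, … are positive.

[-5; 1, 1, 3, 8]

-257 = -5*58 + 33
58 = 1*33 + 25
33 = 1*25 + 8
25 = 3*8 + 1
8 = 8*1 + 0  (stop)
So -257/58 = [-5; 1, 1, 3, 8].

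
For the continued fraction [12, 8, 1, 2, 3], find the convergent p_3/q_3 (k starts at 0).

315/26

Using pₖ = aₖpₖ₋₁ + pₖ₋₂, qₖ = aₖqₖ₋₁ + qₖ₋₂ (with p₋₁=1, p₋₂=0, q₋₁=0, q₋₂=1):
  k=0: a=12, p=12, q=1
  k=1: a=8, p=97, q=8
  k=2: a=1, p=109, q=9
  k=3: a=2, p=315, q=26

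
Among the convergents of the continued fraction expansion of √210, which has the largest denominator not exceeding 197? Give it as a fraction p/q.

√210 = [14; 2, 28, …] (period length 2).
Convergents:
  p_0/q_0 = 14/1
  p_1/q_1 = 29/2
  p_2/q_2 = 826/57
  p_3/q_3 = 1681/116
  p_4/q_4 = 47894/3305
q_3 = 116 ≤ 197 < 3305 = q_4, so the answer is 1681/116.

1681/116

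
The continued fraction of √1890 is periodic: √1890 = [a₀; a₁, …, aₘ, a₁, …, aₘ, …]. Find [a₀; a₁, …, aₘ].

a₀ = ⌊√1890⌋ = 43.
With m₀=0, d₀=1 and mₖ₊₁ = dₖaₖ − mₖ, dₖ₊₁ = (n − mₖ₊₁²)/dₖ, aₖ₊₁ = ⌊(a₀+mₖ₊₁)/dₖ₊₁⌋:
  k=1: m=43, d=41, a=2
  k=2: m=39, d=9, a=9
  k=3: m=42, d=14, a=6
  k=4: m=42, d=9, a=9
  k=5: m=39, d=41, a=2
  k=6: m=43, d=1, a=86
d=1 and a=2a₀=86 at k=6, so the next step gives (m, d) = (43, 41) again — its k=1 value — and the period has length 6.

[43; 2, 9, 6, 9, 2, 86]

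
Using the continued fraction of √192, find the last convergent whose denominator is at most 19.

97/7

√192 = [13; 1, 5, 1, 26, …] (period length 4).
Convergents:
  p_0/q_0 = 13/1
  p_1/q_1 = 14/1
  p_2/q_2 = 83/6
  p_3/q_3 = 97/7
  p_4/q_4 = 2605/188
q_3 = 7 ≤ 19 < 188 = q_4, so the answer is 97/7.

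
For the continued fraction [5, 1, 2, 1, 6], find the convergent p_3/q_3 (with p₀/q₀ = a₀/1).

Using pₖ = aₖpₖ₋₁ + pₖ₋₂, qₖ = aₖqₖ₋₁ + qₖ₋₂ (with p₋₁=1, p₋₂=0, q₋₁=0, q₋₂=1):
  k=0: a=5, p=5, q=1
  k=1: a=1, p=6, q=1
  k=2: a=2, p=17, q=3
  k=3: a=1, p=23, q=4

23/4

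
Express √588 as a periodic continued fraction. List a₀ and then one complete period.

[24; 4, 48]

a₀ = ⌊√588⌋ = 24.
With m₀=0, d₀=1 and mₖ₊₁ = dₖaₖ − mₖ, dₖ₊₁ = (n − mₖ₊₁²)/dₖ, aₖ₊₁ = ⌊(a₀+mₖ₊₁)/dₖ₊₁⌋:
  k=1: m=24, d=12, a=4
  k=2: m=24, d=1, a=48
d=1 and a=2a₀=48 at k=2, so the next step gives (m, d) = (24, 12) again — its k=1 value — and the period has length 2.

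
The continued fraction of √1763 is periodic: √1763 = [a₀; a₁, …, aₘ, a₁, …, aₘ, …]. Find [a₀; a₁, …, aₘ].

a₀ = ⌊√1763⌋ = 41.
With m₀=0, d₀=1 and mₖ₊₁ = dₖaₖ − mₖ, dₖ₊₁ = (n − mₖ₊₁²)/dₖ, aₖ₊₁ = ⌊(a₀+mₖ₊₁)/dₖ₊₁⌋:
  k=1: m=41, d=82, a=1
  k=2: m=41, d=1, a=82
d=1 and a=2a₀=82 at k=2, so the next step gives (m, d) = (41, 82) again — its k=1 value — and the period has length 2.

[41; 1, 82]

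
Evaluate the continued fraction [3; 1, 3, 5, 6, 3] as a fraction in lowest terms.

Using pₖ = aₖpₖ₋₁ + pₖ₋₂ and qₖ = aₖqₖ₋₁ + qₖ₋₂:
  k=0: a=3, p=3, q=1
  k=1: a=1, p=4, q=1
  k=2: a=3, p=15, q=4
  k=3: a=5, p=79, q=21
  k=4: a=6, p=489, q=130
  k=5: a=3, p=1546, q=411

1546/411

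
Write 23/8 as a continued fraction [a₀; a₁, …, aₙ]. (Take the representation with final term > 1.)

[2; 1, 7]

23 = 2×8 + 7
8 = 1×7 + 1
7 = 7×1 + 0  (stop)
So 23/8 = [2; 1, 7].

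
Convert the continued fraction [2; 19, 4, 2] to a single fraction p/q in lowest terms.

Using pₖ = aₖpₖ₋₁ + pₖ₋₂ and qₖ = aₖqₖ₋₁ + qₖ₋₂:
  k=0: a=2, p=2, q=1
  k=1: a=19, p=39, q=19
  k=2: a=4, p=158, q=77
  k=3: a=2, p=355, q=173

355/173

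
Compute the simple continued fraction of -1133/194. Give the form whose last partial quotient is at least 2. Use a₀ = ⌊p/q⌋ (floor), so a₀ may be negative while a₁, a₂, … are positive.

[-6; 6, 3, 1, 7]

-1133 = -6*194 + 31
194 = 6*31 + 8
31 = 3*8 + 7
8 = 1*7 + 1
7 = 7*1 + 0  (stop)
So -1133/194 = [-6; 6, 3, 1, 7].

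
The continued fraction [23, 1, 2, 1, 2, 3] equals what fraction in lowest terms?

Using pₖ = aₖpₖ₋₁ + pₖ₋₂ and qₖ = aₖqₖ₋₁ + qₖ₋₂:
  k=0: a=23, p=23, q=1
  k=1: a=1, p=24, q=1
  k=2: a=2, p=71, q=3
  k=3: a=1, p=95, q=4
  k=4: a=2, p=261, q=11
  k=5: a=3, p=878, q=37

878/37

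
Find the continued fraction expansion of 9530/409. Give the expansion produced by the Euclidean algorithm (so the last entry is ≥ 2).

[23; 3, 3, 13, 3]

9530 = 23*409 + 123
409 = 3*123 + 40
123 = 3*40 + 3
40 = 13*3 + 1
3 = 3*1 + 0  (stop)
So 9530/409 = [23; 3, 3, 13, 3].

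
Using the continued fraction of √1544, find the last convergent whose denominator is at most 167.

√1544 = [39; 3, 2, 2, 9, 2, 2, 3, 78, …] (period length 8).
Convergents:
  p_0/q_0 = 39/1
  p_1/q_1 = 118/3
  p_2/q_2 = 275/7
  p_3/q_3 = 668/17
  p_4/q_4 = 6287/160
  p_5/q_5 = 13242/337
q_4 = 160 ≤ 167 < 337 = q_5, so the answer is 6287/160.

6287/160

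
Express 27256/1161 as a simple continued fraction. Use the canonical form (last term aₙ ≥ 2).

[23; 2, 10, 18, 3]

27256 = 23·1161 + 553
1161 = 2·553 + 55
553 = 10·55 + 3
55 = 18·3 + 1
3 = 3·1 + 0  (stop)
So 27256/1161 = [23; 2, 10, 18, 3].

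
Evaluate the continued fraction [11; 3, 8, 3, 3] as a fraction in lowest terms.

Fold from the inside: start with 3/1.
  3 + 1/3 = 10/3
  8 + 3/10 = 83/10
  3 + 10/83 = 259/83
  11 + 83/259 = 2932/259

2932/259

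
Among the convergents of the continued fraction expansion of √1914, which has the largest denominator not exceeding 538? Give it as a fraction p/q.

√1914 = [43; 1, 2, 1, 86, …] (period length 4).
Convergents:
  p_0/q_0 = 43/1
  p_1/q_1 = 44/1
  p_2/q_2 = 131/3
  p_3/q_3 = 175/4
  p_4/q_4 = 15181/347
  p_5/q_5 = 15356/351
  p_6/q_6 = 45893/1049
q_5 = 351 ≤ 538 < 1049 = q_6, so the answer is 15356/351.

15356/351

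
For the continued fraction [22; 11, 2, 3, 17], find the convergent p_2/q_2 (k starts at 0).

Using pₖ = aₖpₖ₋₁ + pₖ₋₂, qₖ = aₖqₖ₋₁ + qₖ₋₂ (with p₋₁=1, p₋₂=0, q₋₁=0, q₋₂=1):
  k=0: a=22, p=22, q=1
  k=1: a=11, p=243, q=11
  k=2: a=2, p=508, q=23

508/23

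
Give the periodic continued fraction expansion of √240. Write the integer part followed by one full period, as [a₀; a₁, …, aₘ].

[15; 2, 30]

a₀ = ⌊√240⌋ = 15.
With m₀=0, d₀=1 and mₖ₊₁ = dₖaₖ − mₖ, dₖ₊₁ = (n − mₖ₊₁²)/dₖ, aₖ₊₁ = ⌊(a₀+mₖ₊₁)/dₖ₊₁⌋:
  k=1: m=15, d=15, a=2
  k=2: m=15, d=1, a=30
d=1 and a=2a₀=30 at k=2, so the next step gives (m, d) = (15, 15) again — its k=1 value — and the period has length 2.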